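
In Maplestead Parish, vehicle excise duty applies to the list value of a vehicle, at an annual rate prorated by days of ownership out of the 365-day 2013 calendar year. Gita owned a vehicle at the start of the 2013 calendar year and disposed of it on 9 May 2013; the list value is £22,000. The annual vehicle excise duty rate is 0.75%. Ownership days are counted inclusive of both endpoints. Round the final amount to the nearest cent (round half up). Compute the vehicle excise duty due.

Days held (1 Jan – 9 May 2013): 129 out of 365
Tax = £22,000 × 0.75% × 129/365 = £58.3151

£58.32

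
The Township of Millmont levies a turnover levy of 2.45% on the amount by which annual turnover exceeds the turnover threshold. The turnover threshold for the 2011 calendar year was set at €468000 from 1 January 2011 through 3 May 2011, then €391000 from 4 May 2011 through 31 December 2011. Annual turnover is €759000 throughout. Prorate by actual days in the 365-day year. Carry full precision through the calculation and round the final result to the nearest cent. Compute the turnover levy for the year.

€8380.28

1 January – 3 May 2011: 123 days, exemption €468000 → (€759000 − €468000) × 2.45% × 123/365 = €2402.5438
4 May – 31 December 2011: 242 days, exemption €391000 → (€759000 − €391000) × 2.45% × 242/365 = €5977.7315
Total = €8380.2753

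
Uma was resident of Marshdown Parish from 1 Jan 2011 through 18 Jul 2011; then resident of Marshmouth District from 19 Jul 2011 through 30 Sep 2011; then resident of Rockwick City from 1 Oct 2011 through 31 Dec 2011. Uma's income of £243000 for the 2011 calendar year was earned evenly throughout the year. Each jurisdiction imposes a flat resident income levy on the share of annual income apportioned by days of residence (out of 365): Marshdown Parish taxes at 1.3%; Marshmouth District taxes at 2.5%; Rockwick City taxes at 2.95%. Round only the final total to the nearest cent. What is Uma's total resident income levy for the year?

Marshdown Parish, 1 Jan – 18 Jul 2011: 199 days → £243000 × 1.3% × 199/365 = £1722.3041
Marshmouth District, 19 Jul – 30 Sep 2011: 74 days → £243000 × 2.5% × 74/365 = £1231.6438
Rockwick City, 1 Oct – 31 Dec 2011: 92 days → £243000 × 2.95% × 92/365 = £1806.8548
Total = £4760.8027

£4760.80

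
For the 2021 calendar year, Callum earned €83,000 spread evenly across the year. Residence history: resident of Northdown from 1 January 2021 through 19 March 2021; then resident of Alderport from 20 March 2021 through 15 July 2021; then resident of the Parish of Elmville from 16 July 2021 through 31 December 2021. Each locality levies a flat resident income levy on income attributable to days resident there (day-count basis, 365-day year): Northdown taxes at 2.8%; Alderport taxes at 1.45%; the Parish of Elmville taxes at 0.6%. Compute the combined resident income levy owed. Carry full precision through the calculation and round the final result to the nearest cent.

Northdown, 1 January – 19 March 2021: 78 days → €83,000 × 2.8% × 78/365 = €496.6356
Alderport, 20 March – 15 July 2021: 118 days → €83,000 × 1.45% × 118/365 = €389.0767
The Parish of Elmville, 16 July – 31 December 2021: 169 days → €83,000 × 0.6% × 169/365 = €230.5808
Total = €1,116.2932

€1,116.29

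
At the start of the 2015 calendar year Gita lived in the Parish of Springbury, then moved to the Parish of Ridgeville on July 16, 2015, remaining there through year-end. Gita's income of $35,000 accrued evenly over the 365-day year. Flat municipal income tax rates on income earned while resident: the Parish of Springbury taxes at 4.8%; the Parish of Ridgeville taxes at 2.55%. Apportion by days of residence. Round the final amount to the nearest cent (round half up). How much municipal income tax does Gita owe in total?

$1,315.38

The Parish of Springbury, January 1 – July 15, 2015: 196 days → $35,000 × 4.8% × 196/365 = $902.1370
The Parish of Ridgeville, July 16 – December 31, 2015: 169 days → $35,000 × 2.55% × 169/365 = $413.2397
Total = $1,315.3767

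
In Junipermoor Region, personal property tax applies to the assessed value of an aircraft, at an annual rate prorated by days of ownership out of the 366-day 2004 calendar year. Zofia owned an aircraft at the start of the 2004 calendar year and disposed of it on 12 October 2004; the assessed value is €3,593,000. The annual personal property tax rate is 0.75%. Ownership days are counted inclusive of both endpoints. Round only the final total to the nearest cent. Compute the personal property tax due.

€21,057.34

Days held (1 January – 12 October 2004): 286 out of 366
Tax = €3,593,000 × 0.75% × 286/366 = €21,057.3361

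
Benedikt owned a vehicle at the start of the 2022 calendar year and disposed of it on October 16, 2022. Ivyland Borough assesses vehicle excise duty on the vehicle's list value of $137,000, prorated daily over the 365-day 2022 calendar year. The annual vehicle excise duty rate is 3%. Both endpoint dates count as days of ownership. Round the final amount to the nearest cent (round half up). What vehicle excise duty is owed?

$3,254.22

Days held (January 1 – October 16, 2022): 289 out of 365
Tax = $137,000 × 3% × 289/365 = $3,254.2192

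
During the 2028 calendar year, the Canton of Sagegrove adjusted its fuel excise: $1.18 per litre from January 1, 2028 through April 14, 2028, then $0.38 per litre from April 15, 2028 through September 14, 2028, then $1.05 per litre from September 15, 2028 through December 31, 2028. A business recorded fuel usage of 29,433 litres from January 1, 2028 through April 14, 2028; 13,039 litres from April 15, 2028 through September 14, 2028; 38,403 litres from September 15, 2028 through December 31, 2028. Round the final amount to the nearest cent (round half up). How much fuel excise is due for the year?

January 1 – April 14, 2028: 29,433 litres at $1.18/litre → $34,730.94
April 15 – September 14, 2028: 13,039 litres at $0.38/litre → $4,954.82
September 15 – December 31, 2028: 38,403 litres at $1.05/litre → $40,323.15

$80,008.91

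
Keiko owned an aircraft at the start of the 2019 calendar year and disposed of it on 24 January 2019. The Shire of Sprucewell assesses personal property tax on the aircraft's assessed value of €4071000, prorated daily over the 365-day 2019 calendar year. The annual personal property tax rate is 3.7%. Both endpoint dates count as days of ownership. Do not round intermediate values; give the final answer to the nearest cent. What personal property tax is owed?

€9904.24

Days held (1 January – 24 January 2019): 24 out of 365
Tax = €4071000 × 3.7% × 24/365 = €9904.2411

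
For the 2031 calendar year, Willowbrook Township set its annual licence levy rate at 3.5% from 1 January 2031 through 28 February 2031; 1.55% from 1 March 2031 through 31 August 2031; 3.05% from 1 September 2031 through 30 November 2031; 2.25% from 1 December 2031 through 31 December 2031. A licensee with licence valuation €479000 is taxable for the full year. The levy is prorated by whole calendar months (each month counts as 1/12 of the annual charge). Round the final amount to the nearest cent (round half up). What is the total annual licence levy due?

€11056.92

1 January – 28 February 2031: 2 months at 3.5% → €479000 × 3.5% × 2/12 = €2794.1667
1 March – 31 August 2031: 6 months at 1.55% → €479000 × 1.55% × 6/12 = €3712.2500
1 September – 30 November 2031: 3 months at 3.05% → €479000 × 3.05% × 3/12 = €3652.3750
1 December – 31 December 2031: 1 month at 2.25% → €479000 × 2.25% × 1/12 = €898.1250
Total = €11056.9167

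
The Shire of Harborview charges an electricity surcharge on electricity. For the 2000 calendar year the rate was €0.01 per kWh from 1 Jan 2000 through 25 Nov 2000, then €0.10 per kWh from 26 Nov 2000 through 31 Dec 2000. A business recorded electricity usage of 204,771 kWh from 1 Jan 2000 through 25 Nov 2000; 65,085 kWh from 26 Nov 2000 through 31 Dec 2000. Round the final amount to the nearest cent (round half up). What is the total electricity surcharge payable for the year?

€8,556.21

1 Jan – 25 Nov 2000: 204,771 kWh at €0.01/kWh → €2,047.71
26 Nov – 31 Dec 2000: 65,085 kWh at €0.10/kWh → €6,508.50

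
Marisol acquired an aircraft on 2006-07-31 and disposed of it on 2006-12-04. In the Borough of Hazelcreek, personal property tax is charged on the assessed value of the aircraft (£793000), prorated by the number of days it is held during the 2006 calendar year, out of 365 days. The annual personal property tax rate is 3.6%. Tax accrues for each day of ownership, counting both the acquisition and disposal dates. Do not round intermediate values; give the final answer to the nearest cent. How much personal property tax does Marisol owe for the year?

£9933.14

Days held (2006-07-31 to 2006-12-04): 127 out of 365
Tax = £793000 × 3.6% × 127/365 = £9933.1397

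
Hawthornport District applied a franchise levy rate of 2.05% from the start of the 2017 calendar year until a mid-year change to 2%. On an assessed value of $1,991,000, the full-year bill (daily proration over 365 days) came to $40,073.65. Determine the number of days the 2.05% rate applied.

93 days

Let d = days at the first rate; then 365 − d days at the second rate.
$1,991,000 × [2.05%·d + 2%·(365−d)] / 365 = $40,073.65
Solving gives d = 93, so the new rate took effect on 4 Apr 2017.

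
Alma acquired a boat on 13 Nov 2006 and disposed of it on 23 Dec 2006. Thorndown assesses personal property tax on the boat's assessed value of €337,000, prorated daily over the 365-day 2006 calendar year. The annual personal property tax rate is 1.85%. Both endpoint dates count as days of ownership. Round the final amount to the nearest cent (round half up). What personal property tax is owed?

Days held (13 Nov – 23 Dec 2006): 41 out of 365
Tax = €337,000 × 1.85% × 41/365 = €700.3137

€700.31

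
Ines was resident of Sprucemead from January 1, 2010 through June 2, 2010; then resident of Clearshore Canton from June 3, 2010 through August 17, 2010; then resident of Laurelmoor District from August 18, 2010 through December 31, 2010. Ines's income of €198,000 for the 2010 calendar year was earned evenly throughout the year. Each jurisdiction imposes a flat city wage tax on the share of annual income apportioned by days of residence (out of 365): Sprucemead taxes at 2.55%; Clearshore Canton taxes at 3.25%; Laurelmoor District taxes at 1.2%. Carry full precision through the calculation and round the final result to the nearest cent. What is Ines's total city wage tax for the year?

Sprucemead, January 1 – June 2, 2010: 153 days → €198,000 × 2.55% × 153/365 = €2,116.4301
Clearshore Canton, June 3 – August 17, 2010: 76 days → €198,000 × 3.25% × 76/365 = €1,339.8904
Laurelmoor District, August 18 – December 31, 2010: 136 days → €198,000 × 1.2% × 136/365 = €885.3041
Total = €4,341.6247

€4,341.62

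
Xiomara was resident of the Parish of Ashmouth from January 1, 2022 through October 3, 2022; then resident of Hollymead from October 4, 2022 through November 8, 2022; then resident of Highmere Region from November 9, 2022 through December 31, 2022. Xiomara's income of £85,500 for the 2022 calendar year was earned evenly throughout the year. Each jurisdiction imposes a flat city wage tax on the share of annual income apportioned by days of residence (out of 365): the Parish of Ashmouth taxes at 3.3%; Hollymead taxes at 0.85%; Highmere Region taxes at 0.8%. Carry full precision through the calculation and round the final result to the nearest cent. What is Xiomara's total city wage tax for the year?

£2,304.52

The Parish of Ashmouth, January 1 – October 3, 2022: 276 days → £85,500 × 3.3% × 276/365 = £2,133.5178
Hollymead, October 4 – November 8, 2022: 36 days → £85,500 × 0.85% × 36/365 = £71.6795
Highmere Region, November 9 – December 31, 2022: 53 days → £85,500 × 0.8% × 53/365 = £99.3205
Total = £2,304.5178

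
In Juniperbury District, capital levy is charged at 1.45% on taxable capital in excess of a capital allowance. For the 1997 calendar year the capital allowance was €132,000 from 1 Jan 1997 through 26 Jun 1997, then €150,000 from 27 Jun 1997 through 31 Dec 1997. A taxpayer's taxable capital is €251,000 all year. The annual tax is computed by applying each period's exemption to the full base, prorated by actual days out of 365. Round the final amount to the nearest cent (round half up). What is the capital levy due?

€1,591.07

1 Jan – 26 Jun 1997: 177 days, exemption €132,000 → (€251,000 − €132,000) × 1.45% × 177/365 = €836.7493
27 Jun – 31 Dec 1997: 188 days, exemption €150,000 → (€251,000 − €150,000) × 1.45% × 188/365 = €754.3178
Total = €1,591.0671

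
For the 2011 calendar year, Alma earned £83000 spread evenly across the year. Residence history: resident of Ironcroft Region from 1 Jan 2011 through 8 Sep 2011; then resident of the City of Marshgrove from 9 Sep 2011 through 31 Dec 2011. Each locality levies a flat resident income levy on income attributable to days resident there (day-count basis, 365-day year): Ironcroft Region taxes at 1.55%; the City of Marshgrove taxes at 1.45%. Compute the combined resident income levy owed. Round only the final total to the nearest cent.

Ironcroft Region, 1 Jan – 8 Sep 2011: 251 days → £83000 × 1.55% × 251/365 = £884.6890
The City of Marshgrove, 9 Sep – 31 Dec 2011: 114 days → £83000 × 1.45% × 114/365 = £375.8877
Total = £1260.5767

£1260.58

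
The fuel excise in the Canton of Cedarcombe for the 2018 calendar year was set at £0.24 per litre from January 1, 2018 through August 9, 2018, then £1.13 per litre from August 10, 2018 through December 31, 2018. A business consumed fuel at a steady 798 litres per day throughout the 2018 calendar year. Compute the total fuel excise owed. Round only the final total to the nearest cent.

January 1 – August 9, 2018: 221 days × 798 litres/day = 176,358 litres at £0.24/litre → £42325.92
August 10 – December 31, 2018: 144 days × 798 litres/day = 114,912 litres at £1.13/litre → £129850.56

£172176.48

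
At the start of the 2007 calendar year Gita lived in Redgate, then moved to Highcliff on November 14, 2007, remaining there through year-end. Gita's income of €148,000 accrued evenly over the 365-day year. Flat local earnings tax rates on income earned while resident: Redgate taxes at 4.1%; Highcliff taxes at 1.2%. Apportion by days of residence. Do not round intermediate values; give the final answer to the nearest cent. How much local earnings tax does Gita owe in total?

Redgate, January 1 – November 13, 2007: 317 days → €148,000 × 4.1% × 317/365 = €5,270.0164
Highcliff, November 14 – December 31, 2007: 48 days → €148,000 × 1.2% × 48/365 = €233.5562
Total = €5,503.5726

€5,503.57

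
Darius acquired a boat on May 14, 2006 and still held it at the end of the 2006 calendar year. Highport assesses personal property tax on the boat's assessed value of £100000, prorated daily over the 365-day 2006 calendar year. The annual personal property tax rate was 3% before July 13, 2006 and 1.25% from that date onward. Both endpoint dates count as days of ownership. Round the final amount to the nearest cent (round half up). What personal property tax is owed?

May 14 – July 12, 2006: 60 days at 3% → £100000 × 3% × 60/365 = £493.1507
July 13 – December 31, 2006: 172 days at 1.25% → £100000 × 1.25% × 172/365 = £589.0411
Total = £1082.1918

£1082.19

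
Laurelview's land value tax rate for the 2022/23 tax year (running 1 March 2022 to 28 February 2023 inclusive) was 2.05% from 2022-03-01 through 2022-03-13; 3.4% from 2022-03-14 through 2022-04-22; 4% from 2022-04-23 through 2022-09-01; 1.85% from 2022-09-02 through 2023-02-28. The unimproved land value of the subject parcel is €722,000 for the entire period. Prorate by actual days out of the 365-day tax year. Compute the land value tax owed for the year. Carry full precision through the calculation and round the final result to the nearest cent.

€20,248.64

2022-03-01 to 2022-03-13: 13 days at 2.05% → €722,000 × 2.05% × 13/365 = €527.1589
2022-03-14 to 2022-04-22: 40 days at 3.4% → €722,000 × 3.4% × 40/365 = €2,690.1918
2022-04-23 to 2022-09-01: 132 days at 4% → €722,000 × 4% × 132/365 = €10,444.2740
2022-09-02 to 2023-02-28: 180 days at 1.85% → €722,000 × 1.85% × 180/365 = €6,587.0137
Total = €20,248.6384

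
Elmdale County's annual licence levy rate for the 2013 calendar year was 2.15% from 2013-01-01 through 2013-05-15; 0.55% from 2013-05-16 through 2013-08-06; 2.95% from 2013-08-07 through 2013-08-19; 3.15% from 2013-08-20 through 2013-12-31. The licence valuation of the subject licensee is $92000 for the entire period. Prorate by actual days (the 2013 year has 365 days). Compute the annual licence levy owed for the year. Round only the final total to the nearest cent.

$2007.24

2013-01-01 to 2013-05-15: 135 days at 2.15% → $92000 × 2.15% × 135/365 = $731.5890
2013-05-16 to 2013-08-06: 83 days at 0.55% → $92000 × 0.55% × 83/365 = $115.0630
2013-08-07 to 2013-08-19: 13 days at 2.95% → $92000 × 2.95% × 13/365 = $96.6630
2013-08-20 to 2013-12-31: 134 days at 3.15% → $92000 × 3.15% × 134/365 = $1063.9233
Total = $2007.2384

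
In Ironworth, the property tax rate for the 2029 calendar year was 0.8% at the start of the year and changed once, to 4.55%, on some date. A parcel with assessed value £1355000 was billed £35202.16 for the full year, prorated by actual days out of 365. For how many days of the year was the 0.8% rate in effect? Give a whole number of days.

Let d = days at the first rate; then 365 − d days at the second rate.
£1355000 × [0.8%·d + 4.55%·(365−d)] / 365 = £35202.16
Solving gives d = 190, so the new rate took effect on 10 Jul 2029.

190 days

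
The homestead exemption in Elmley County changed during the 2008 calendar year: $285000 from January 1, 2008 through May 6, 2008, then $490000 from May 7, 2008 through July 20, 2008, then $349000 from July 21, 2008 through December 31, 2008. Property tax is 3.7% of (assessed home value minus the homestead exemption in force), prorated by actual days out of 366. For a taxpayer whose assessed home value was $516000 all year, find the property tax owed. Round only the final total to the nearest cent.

$5931.63

January 1 – May 6, 2008: 127 days, exemption $285000 → ($516000 − $285000) × 3.7% × 127/366 = $2965.7623
May 7 – July 20, 2008: 75 days, exemption $490000 → ($516000 − $490000) × 3.7% × 75/366 = $197.1311
July 21 – December 31, 2008: 164 days, exemption $349000 → ($516000 − $349000) × 3.7% × 164/366 = $2768.7322
Total = $5931.6257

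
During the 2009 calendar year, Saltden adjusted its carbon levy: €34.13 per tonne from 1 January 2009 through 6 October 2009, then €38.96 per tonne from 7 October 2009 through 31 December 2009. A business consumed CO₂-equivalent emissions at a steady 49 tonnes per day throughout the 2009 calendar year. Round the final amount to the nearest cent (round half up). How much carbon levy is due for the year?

€630,768.67

1 January – 6 October 2009: 279 days × 49 tonnes/day = 13,671 tonnes at €34.13/tonne → €466,591.23
7 October – 31 December 2009: 86 days × 49 tonnes/day = 4,214 tonnes at €38.96/tonne → €164,177.44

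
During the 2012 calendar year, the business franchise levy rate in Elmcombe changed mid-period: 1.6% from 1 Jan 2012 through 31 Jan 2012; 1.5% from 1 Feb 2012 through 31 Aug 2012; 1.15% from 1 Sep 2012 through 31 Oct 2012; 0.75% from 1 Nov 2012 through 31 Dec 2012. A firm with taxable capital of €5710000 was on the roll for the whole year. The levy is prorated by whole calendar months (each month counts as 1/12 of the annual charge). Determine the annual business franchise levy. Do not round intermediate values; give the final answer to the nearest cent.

€75657.50

1 Jan – 31 Jan 2012: 1 month at 1.6% → €5710000 × 1.6% × 1/12 = €7613.3333
1 Feb – 31 Aug 2012: 7 months at 1.5% → €5710000 × 1.5% × 7/12 = €49962.5000
1 Sep – 31 Oct 2012: 2 months at 1.15% → €5710000 × 1.15% × 2/12 = €10944.1667
1 Nov – 31 Dec 2012: 2 months at 0.75% → €5710000 × 0.75% × 2/12 = €7137.5000
Total = €75657.5000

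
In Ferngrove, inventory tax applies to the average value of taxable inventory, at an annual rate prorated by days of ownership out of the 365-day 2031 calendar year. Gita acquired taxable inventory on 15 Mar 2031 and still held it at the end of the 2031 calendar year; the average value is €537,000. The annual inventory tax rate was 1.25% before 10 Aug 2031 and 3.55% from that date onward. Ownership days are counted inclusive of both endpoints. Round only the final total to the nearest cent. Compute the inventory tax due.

15 Mar – 9 Aug 2031: 148 days at 1.25% → €537,000 × 1.25% × 148/365 = €2,721.7808
10 Aug – 31 Dec 2031: 144 days at 3.55% → €537,000 × 3.55% × 144/365 = €7,520.9425
Total = €10,242.7233

€10,242.72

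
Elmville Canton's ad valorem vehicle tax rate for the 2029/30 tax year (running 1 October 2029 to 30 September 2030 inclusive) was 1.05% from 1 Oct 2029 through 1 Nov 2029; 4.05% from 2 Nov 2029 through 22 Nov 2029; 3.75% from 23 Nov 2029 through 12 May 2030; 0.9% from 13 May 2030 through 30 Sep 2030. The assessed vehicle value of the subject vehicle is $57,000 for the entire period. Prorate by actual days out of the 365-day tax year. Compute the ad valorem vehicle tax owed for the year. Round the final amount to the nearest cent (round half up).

1 Oct – 1 Nov 2029: 32 days at 1.05% → $57,000 × 1.05% × 32/365 = $52.4712
2 Nov – 22 Nov 2029: 21 days at 4.05% → $57,000 × 4.05% × 21/365 = $132.8178
23 Nov 2029 – 12 May 2030: 171 days at 3.75% → $57,000 × 3.75% × 171/365 = $1,001.4041
13 May – 30 Sep 2030: 141 days at 0.9% → $57,000 × 0.9% × 141/365 = $198.1726
Total = $1,384.8658

$1,384.87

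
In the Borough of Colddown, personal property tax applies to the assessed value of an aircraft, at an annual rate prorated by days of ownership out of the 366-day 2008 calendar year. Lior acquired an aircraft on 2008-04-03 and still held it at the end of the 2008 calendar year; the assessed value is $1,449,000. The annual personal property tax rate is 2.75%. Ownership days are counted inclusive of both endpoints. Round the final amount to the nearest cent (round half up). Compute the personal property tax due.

$29,722.32

Days held (2008-04-03 to 2008-12-31): 273 out of 366
Tax = $1,449,000 × 2.75% × 273/366 = $29,722.3156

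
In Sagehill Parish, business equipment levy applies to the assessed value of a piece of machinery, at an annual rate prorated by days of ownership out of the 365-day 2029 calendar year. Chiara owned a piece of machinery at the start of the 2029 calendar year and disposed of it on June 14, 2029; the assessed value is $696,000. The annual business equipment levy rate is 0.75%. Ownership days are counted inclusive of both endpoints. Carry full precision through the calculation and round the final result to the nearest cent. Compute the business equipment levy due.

$2,359.73

Days held (January 1 – June 14, 2029): 165 out of 365
Tax = $696,000 × 0.75% × 165/365 = $2,359.7260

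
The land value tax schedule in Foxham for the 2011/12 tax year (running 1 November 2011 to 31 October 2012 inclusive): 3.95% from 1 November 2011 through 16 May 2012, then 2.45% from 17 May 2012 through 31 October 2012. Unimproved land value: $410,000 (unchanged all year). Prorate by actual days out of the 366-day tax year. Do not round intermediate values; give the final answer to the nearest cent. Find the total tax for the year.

1 November 2011 – 16 May 2012: 198 days at 3.95% → $410,000 × 3.95% × 198/366 = $8,761.2295
17 May – 31 October 2012: 168 days at 2.45% → $410,000 × 2.45% × 168/366 = $4,610.8197
Total = $13,372.0492

$13,372.05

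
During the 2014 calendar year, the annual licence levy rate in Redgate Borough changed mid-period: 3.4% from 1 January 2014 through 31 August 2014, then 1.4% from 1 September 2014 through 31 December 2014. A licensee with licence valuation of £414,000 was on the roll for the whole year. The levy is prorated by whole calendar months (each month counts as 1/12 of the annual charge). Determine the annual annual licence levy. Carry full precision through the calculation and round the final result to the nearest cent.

1 January – 31 August 2014: 8 months at 3.4% → £414,000 × 3.4% × 8/12 = £9,384.0000
1 September – 31 December 2014: 4 months at 1.4% → £414,000 × 1.4% × 4/12 = £1,932.0000
Total = £11,316.0000

£11,316.00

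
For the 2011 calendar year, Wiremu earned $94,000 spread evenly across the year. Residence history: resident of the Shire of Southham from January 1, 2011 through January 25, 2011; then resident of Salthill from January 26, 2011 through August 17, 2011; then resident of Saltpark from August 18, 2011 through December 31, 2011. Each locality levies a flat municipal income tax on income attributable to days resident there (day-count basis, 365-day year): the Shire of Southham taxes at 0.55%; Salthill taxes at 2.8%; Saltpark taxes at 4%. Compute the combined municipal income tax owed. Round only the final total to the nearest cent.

$2,907.43

The Shire of Southham, January 1 – January 25, 2011: 25 days → $94,000 × 0.55% × 25/365 = $35.4110
Salthill, January 26 – August 17, 2011: 204 days → $94,000 × 2.8% × 204/365 = $1,471.0356
Saltpark, August 18 – December 31, 2011: 136 days → $94,000 × 4% × 136/365 = $1,400.9863
Total = $2,907.4329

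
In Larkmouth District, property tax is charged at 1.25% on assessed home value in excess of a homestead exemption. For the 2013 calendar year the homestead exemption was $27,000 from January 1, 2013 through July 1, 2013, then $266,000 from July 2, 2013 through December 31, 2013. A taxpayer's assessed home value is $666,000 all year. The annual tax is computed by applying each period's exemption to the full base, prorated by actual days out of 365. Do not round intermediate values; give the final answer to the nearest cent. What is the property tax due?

$6,489.66

January 1 – July 1, 2013: 182 days, exemption $27,000 → ($666,000 − $27,000) × 1.25% × 182/365 = $3,982.8082
July 2 – December 31, 2013: 183 days, exemption $266,000 → ($666,000 − $266,000) × 1.25% × 183/365 = $2,506.8493
Total = $6,489.6575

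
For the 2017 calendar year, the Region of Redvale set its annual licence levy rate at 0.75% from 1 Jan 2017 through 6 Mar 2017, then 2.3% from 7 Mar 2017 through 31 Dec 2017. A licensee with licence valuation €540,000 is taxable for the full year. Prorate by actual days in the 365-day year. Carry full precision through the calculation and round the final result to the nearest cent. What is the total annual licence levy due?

€10,929.45

1 Jan – 6 Mar 2017: 65 days at 0.75% → €540,000 × 0.75% × 65/365 = €721.2329
7 Mar – 31 Dec 2017: 300 days at 2.3% → €540,000 × 2.3% × 300/365 = €10,208.2192
Total = €10,929.4521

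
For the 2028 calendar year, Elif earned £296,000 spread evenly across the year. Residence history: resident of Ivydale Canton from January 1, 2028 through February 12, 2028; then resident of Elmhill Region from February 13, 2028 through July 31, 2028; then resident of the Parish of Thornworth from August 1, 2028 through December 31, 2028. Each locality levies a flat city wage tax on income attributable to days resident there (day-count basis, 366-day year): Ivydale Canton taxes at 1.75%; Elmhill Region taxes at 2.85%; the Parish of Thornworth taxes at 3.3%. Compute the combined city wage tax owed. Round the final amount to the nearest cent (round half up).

£8,610.28

Ivydale Canton, January 1 – February 12, 2028: 43 days → £296,000 × 1.75% × 43/366 = £608.5792
Elmhill Region, February 13 – July 31, 2028: 170 days → £296,000 × 2.85% × 170/366 = £3,918.3607
The Parish of Thornworth, August 1 – December 31, 2028: 153 days → £296,000 × 3.3% × 153/366 = £4,083.3443
Total = £8,610.2842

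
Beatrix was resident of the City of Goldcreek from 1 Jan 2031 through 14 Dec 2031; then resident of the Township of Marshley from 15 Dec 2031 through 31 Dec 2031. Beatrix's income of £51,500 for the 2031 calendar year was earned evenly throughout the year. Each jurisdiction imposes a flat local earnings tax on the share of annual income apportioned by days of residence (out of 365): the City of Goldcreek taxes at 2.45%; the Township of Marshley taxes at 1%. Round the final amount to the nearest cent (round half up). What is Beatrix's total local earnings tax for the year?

£1,226.97

The City of Goldcreek, 1 Jan – 14 Dec 2031: 348 days → £51,500 × 2.45% × 348/365 = £1,202.9836
The Township of Marshley, 15 Dec – 31 Dec 2031: 17 days → £51,500 × 1% × 17/365 = £23.9863
Total = £1,226.9699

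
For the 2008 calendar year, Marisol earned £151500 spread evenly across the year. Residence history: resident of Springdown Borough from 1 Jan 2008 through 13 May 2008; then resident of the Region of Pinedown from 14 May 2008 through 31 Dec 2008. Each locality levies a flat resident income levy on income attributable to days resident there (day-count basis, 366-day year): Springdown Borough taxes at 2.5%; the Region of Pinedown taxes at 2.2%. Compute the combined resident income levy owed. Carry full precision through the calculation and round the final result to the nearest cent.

£3499.40

Springdown Borough, 1 Jan – 13 May 2008: 134 days → £151500 × 2.5% × 134/366 = £1386.6803
The Region of Pinedown, 14 May – 31 Dec 2008: 232 days → £151500 × 2.2% × 232/366 = £2112.7213
Total = £3499.4016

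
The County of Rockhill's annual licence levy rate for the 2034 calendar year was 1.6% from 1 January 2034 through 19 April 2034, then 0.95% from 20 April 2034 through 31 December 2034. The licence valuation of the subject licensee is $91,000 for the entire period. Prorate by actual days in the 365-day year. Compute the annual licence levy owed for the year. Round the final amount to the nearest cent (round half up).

$1,041.14

1 January – 19 April 2034: 109 days at 1.6% → $91,000 × 1.6% × 109/365 = $434.8055
20 April – 31 December 2034: 256 days at 0.95% → $91,000 × 0.95% × 256/365 = $606.3342
Total = $1,041.1397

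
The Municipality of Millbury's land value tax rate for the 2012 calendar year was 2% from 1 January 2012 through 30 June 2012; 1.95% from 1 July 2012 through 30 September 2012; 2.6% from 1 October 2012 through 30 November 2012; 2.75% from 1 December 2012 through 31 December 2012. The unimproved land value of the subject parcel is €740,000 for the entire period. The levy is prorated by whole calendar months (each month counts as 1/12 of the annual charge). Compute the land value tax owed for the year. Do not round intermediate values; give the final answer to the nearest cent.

€15,910.00

1 January – 30 June 2012: 6 months at 2% → €740,000 × 2% × 6/12 = €7,400.0000
1 July – 30 September 2012: 3 months at 1.95% → €740,000 × 1.95% × 3/12 = €3,607.5000
1 October – 30 November 2012: 2 months at 2.6% → €740,000 × 2.6% × 2/12 = €3,206.6667
1 December – 31 December 2012: 1 month at 2.75% → €740,000 × 2.75% × 1/12 = €1,695.8333
Total = €15,910.0000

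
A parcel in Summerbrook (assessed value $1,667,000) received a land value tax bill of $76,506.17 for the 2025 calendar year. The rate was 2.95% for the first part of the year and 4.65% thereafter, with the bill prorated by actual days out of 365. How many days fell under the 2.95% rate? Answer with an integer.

Let d = days at the first rate; then 365 − d days at the second rate.
$1,667,000 × [2.95%·d + 4.65%·(365−d)] / 365 = $76,506.17
Solving gives d = 13, so the new rate took effect on 14 January 2025.

13 days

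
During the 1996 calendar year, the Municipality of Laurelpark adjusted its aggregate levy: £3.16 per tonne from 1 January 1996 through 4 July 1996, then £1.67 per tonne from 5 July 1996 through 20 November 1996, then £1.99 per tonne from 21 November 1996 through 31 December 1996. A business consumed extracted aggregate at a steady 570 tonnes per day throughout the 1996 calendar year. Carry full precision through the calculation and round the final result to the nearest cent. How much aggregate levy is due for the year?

£513,843.60

1 January – 4 July 1996: 186 days × 570 tonnes/day = 106,020 tonnes at £3.16/tonne → £335,023.20
5 July – 20 November 1996: 139 days × 570 tonnes/day = 79,230 tonnes at £1.67/tonne → £132,314.10
21 November – 31 December 1996: 41 days × 570 tonnes/day = 23,370 tonnes at £1.99/tonne → £46,506.30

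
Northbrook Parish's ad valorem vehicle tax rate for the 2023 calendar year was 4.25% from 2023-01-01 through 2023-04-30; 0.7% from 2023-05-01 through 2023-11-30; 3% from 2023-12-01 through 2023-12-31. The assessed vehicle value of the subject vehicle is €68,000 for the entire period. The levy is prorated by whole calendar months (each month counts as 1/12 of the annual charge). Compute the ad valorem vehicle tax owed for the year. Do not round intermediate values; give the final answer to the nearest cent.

2023-01-01 to 2023-04-30: 4 months at 4.25% → €68,000 × 4.25% × 4/12 = €963.3333
2023-05-01 to 2023-11-30: 7 months at 0.7% → €68,000 × 0.7% × 7/12 = €277.6667
2023-12-01 to 2023-12-31: 1 month at 3% → €68,000 × 3% × 1/12 = €170.0000
Total = €1,411.0000

€1,411.00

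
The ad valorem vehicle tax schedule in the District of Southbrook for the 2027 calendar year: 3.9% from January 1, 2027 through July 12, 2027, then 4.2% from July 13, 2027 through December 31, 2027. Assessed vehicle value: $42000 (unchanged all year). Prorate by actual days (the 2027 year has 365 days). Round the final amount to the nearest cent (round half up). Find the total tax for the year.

$1697.38

January 1 – July 12, 2027: 193 days at 3.9% → $42000 × 3.9% × 193/365 = $866.1205
July 13 – December 31, 2027: 172 days at 4.2% → $42000 × 4.2% × 172/365 = $831.2548
Total = $1697.3753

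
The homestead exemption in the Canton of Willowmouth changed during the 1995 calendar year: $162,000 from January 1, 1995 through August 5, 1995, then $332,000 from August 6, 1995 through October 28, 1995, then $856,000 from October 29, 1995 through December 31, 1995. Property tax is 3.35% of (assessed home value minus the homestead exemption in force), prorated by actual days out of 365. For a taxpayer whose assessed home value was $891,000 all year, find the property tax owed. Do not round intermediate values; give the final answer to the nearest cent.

January 1 – August 5, 1995: 217 days, exemption $162,000 → ($891,000 − $162,000) × 3.35% × 217/365 = $14,519.0836
August 6 – October 28, 1995: 84 days, exemption $332,000 → ($891,000 − $332,000) × 3.35% × 84/365 = $4,309.6603
October 29 – December 31, 1995: 64 days, exemption $856,000 → ($891,000 − $856,000) × 3.35% × 64/365 = $205.5890
Total = $19,034.3329

$19,034.33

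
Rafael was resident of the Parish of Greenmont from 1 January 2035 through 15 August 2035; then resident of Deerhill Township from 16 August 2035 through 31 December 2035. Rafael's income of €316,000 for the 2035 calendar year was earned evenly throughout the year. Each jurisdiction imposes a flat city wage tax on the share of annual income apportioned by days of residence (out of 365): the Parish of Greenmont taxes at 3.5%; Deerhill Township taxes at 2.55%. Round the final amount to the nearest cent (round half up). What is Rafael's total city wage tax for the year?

The Parish of Greenmont, 1 January – 15 August 2035: 227 days → €316,000 × 3.5% × 227/365 = €6,878.4110
Deerhill Township, 16 August – 31 December 2035: 138 days → €316,000 × 2.55% × 138/365 = €3,046.5863
Total = €9,924.9973

€9,925.00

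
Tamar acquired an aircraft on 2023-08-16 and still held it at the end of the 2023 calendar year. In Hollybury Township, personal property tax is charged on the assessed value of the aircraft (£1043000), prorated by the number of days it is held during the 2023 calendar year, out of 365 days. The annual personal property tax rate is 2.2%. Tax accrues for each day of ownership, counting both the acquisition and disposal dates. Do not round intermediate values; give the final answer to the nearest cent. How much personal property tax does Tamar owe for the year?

£8675.47

Days held (2023-08-16 to 2023-12-31): 138 out of 365
Tax = £1043000 × 2.2% × 138/365 = £8675.4740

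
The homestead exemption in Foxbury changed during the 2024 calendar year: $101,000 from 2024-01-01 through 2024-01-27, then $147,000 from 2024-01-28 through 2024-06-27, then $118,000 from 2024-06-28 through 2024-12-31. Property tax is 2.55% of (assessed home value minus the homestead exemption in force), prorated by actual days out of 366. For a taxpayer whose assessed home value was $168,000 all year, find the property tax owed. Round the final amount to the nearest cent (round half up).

$999.86

2024-01-01 to 2024-01-27: 27 days, exemption $101,000 → ($168,000 − $101,000) × 2.55% × 27/366 = $126.0369
2024-01-28 to 2024-06-27: 152 days, exemption $147,000 → ($168,000 − $147,000) × 2.55% × 152/366 = $222.3934
2024-06-28 to 2024-12-31: 187 days, exemption $118,000 → ($168,000 − $118,000) × 2.55% × 187/366 = $651.4344
Total = $999.8648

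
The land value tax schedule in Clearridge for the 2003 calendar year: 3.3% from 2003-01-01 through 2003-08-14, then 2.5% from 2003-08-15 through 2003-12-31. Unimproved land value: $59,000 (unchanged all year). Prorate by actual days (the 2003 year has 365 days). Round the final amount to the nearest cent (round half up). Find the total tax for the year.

2003-01-01 to 2003-08-14: 226 days at 3.3% → $59,000 × 3.3% × 226/365 = $1,205.5397
2003-08-15 to 2003-12-31: 139 days at 2.5% → $59,000 × 2.5% × 139/365 = $561.7123
Total = $1,767.2521

$1,767.25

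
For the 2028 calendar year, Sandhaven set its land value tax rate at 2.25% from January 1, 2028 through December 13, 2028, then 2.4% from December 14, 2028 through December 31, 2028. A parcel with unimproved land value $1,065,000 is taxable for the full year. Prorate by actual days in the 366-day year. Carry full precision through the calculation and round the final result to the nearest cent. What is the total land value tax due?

January 1 – December 13, 2028: 348 days at 2.25% → $1,065,000 × 2.25% × 348/366 = $22,784.0164
December 14 – December 31, 2028: 18 days at 2.4% → $1,065,000 × 2.4% × 18/366 = $1,257.0492
Total = $24,041.0656

$24,041.07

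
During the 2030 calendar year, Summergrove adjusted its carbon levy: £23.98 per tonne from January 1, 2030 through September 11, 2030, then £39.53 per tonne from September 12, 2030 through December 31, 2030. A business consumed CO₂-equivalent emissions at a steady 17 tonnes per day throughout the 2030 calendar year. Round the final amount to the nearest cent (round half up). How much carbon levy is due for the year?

£178,138.75

January 1 – September 11, 2030: 254 days × 17 tonnes/day = 4,318 tonnes at £23.98/tonne → £103,545.64
September 12 – December 31, 2030: 111 days × 17 tonnes/day = 1,887 tonnes at £39.53/tonne → £74,593.11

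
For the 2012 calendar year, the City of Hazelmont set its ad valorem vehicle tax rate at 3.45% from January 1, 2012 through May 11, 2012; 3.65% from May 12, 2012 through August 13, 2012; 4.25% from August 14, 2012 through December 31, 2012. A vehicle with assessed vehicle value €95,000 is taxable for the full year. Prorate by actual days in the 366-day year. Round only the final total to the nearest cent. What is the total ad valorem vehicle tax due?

€3,617.01

January 1 – May 11, 2012: 132 days at 3.45% → €95,000 × 3.45% × 132/366 = €1,182.0492
May 12 – August 13, 2012: 94 days at 3.65% → €95,000 × 3.65% × 94/366 = €890.5601
August 14 – December 31, 2012: 140 days at 4.25% → €95,000 × 4.25% × 140/366 = €1,544.3989
Total = €3,617.0082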